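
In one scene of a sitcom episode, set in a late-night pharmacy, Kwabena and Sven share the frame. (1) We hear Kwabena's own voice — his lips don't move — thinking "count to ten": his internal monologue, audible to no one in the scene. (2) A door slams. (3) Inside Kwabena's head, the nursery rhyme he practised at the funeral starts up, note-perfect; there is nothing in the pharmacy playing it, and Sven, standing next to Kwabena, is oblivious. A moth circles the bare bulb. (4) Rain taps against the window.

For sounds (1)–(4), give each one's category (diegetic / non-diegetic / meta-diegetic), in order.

(1) Kwabena's thought-voice: a private mental sound no other character can hear → meta-diegetic.
(2) is diegetic: an in-world source (a door); characters could hear it.
(3) the music is a memory playing inside Kwabena's mind alone; no real-world source, Sven can't hear it → meta-diegetic.
Sound (4): it's the actual ambient sound of the location, so diegetic.

meta-diegetic, diegetic, meta-diegetic, diegetic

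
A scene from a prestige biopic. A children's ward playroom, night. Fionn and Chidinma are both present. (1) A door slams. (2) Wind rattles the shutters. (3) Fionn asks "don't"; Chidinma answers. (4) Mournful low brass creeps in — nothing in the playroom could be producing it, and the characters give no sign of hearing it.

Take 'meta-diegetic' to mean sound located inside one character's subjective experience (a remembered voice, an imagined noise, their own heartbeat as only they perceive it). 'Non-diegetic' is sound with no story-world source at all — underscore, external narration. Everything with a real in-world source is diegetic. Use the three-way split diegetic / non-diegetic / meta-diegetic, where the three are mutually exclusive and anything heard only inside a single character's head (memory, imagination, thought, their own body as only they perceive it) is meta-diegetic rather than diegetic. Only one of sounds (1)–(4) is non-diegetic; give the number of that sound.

(1) the sound comes from a door physically present in the location → diegetic.
Sound (2): ambient/room sound belonging to the story's physical space, so diegetic.
Sound (3): on-screen dialogue — Fionn speaks and Chidinma is there to hear, so diegetic.
(4) is non-diegetic: score with no on-screen or off-screen source; it exists for the audience alone.
Only (4) is non-diegetic.

4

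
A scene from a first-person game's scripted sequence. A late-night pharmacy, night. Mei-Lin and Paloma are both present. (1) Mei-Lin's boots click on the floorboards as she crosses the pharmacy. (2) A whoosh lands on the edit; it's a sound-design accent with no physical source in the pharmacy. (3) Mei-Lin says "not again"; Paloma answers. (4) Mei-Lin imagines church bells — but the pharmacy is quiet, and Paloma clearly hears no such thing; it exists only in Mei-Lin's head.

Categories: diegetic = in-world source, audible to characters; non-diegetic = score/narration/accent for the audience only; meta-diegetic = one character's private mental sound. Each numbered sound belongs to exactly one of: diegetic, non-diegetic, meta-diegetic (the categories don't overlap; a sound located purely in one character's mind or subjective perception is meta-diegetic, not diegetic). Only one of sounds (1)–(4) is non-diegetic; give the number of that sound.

2

(1) is diegetic: a character's body making contact with the set — an in-world sound.
Sound (2): it's a sound-design accent with no in-world source; no one in the scene can hear it, so non-diegetic.
Sound (3): Mei-Lin is a character speaking aloud in the scene, so diegetic.
(4) is meta-diegetic: the sound is imagined by Mei-Lin; nothing in the story world is producing it and Paloma can't hear it.
Only (2) is non-diegetic.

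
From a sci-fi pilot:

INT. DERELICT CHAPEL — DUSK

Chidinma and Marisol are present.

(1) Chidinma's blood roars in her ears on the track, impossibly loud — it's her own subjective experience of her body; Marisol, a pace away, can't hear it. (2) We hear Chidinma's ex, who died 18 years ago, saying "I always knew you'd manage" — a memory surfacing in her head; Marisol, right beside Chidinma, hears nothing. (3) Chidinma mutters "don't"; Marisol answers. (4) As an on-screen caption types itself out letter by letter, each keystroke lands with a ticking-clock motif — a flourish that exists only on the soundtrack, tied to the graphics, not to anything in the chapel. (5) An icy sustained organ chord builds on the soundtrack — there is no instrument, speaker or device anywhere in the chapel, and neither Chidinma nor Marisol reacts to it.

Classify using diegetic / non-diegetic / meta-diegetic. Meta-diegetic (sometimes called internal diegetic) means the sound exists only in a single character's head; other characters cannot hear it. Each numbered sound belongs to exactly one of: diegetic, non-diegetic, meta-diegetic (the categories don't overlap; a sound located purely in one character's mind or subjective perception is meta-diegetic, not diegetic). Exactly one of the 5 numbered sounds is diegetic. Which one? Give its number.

(1) is meta-diegetic: it's Chidinma's internal bodily sensation rendered as sound; only Chidinma 'hears' it.
(2) is meta-diegetic: the voice is a memory playing only inside Chidinma's mind; Marisol can't hear it.
(3) is diegetic: Chidinma is a character speaking aloud in the scene.
(4) sound married to a title/caption — outside the diegesis by definition → non-diegetic.
Sound (5): score with no on-screen or off-screen source; it exists for the audience alone, so non-diegetic.
Only (3) is diegetic.

3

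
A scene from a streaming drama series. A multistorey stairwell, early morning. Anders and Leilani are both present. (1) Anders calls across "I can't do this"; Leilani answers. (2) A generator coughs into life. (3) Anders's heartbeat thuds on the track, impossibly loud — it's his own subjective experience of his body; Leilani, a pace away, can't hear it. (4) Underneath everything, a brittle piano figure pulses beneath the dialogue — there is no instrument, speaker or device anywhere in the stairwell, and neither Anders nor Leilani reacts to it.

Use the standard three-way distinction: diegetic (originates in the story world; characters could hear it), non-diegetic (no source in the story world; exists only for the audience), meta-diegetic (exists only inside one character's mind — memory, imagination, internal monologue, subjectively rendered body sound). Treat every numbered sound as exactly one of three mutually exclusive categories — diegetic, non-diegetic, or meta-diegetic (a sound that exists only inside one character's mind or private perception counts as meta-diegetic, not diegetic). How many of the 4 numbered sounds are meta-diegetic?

(1) Anders is a character speaking aloud in the scene → diegetic.
Sound (2): the sound comes from a generator physically present in the location, so diegetic.
(3) point-of-audition from inside Anders's body; not a sound in the room → meta-diegetic.
Sound (4): nothing in the stairwell produces it and the characters don't hear it — pure soundtrack, so non-diegetic.
So 1 of the 4 is meta-diegetic: (3).

1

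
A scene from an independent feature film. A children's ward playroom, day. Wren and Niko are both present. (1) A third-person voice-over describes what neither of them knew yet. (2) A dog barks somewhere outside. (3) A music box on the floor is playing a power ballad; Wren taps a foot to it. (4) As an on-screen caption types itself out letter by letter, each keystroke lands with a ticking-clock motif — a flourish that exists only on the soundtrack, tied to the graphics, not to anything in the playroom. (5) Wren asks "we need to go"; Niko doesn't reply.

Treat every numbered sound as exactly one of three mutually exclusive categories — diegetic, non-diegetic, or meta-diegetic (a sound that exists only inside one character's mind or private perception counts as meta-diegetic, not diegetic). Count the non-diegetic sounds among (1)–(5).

2

(1) the narrator exists outside the story world, addressing only the audience → non-diegetic.
Sound (2): a dog is a real object/event in the scene's world, so diegetic.
(3) a music box is a physical source in the scene and Wren reacts to it → diegetic.
(4) is non-diegetic: sound married to a title/caption — outside the diegesis by definition.
(5) on-screen dialogue — Wren speaks and Niko is there to hear → diegetic.
So 2 of the 5 are non-diegetic: (1), (4).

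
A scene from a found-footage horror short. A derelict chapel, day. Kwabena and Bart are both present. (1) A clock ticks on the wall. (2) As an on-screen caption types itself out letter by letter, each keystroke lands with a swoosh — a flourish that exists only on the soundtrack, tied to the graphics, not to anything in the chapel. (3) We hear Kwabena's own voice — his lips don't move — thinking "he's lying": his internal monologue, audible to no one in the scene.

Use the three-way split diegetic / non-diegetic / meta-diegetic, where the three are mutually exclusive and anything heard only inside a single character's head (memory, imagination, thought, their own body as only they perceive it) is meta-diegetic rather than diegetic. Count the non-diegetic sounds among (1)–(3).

(1) is diegetic: an in-world source (a clock); characters could hear it.
(2) is non-diegetic: the caption isn't part of the story world, so neither is the sound tied to it.
(3) is meta-diegetic: it's Kwabena's unspoken thought, heard only by the audience via his subjectivity.
Non-diegetic: (2) — that's 1.

1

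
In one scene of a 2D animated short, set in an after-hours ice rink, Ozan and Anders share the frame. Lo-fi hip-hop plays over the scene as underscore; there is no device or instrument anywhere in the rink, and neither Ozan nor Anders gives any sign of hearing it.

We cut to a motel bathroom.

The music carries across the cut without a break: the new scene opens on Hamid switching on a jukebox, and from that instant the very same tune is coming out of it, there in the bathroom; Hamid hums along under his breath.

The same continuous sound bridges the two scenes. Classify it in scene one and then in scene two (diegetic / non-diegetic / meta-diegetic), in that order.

Scene one: there's no in-world source anywhere and no character hears it — underscore for the audience only → non-diegetic.
Scene two: once Hamid turns on a jukebox, the music has a real source in the story world and Hamid reacts to it → diegetic.

non-diegetic, diegetic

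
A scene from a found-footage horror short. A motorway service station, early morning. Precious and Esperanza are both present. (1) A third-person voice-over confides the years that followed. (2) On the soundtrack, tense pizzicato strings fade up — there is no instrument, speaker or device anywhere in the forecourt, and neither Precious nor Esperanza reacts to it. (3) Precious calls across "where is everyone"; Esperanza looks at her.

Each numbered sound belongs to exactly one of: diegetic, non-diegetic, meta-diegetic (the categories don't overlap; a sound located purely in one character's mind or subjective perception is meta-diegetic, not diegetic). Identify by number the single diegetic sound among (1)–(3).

3

(1) the narrator exists outside the story world, addressing only the audience → non-diegetic.
Sound (2): score with no on-screen or off-screen source; it exists for the audience alone, so non-diegetic.
(3) is diegetic: on-screen dialogue — Precious speaks and Esperanza is there to hear.
Only (3) is diegetic.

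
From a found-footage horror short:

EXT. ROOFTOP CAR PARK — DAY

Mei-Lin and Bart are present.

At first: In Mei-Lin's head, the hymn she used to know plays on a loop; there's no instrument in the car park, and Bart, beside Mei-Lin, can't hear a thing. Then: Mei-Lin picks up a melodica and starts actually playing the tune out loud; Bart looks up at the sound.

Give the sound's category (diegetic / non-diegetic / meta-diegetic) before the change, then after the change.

Before the change: the tune exists only as Mei-Lin's private memory; Bart can't hear it → meta-diegetic.
After the change: Mei-Lin is now producing it live on a melodica, in the room, and Bart hears it → diegetic.

meta-diegetic, diegetic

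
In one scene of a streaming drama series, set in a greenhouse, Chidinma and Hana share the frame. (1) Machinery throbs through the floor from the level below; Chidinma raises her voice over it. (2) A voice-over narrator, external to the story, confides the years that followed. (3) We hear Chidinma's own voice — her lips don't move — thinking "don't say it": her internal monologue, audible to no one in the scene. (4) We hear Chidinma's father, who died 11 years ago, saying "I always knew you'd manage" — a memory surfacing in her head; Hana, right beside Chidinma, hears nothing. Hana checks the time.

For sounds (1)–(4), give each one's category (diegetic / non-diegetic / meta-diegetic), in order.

(1) it's the actual ambient sound of the location → diegetic.
Sound (2): commentary laid over the scene from outside the fiction, so non-diegetic.
(3) Chidinma's thought-voice: a private mental sound no other character can hear → meta-diegetic.
Sound (4): the voice is a memory playing only inside Chidinma's mind; Hana can't hear it, so meta-diegetic.

diegetic, non-diegetic, meta-diegetic, meta-diegetic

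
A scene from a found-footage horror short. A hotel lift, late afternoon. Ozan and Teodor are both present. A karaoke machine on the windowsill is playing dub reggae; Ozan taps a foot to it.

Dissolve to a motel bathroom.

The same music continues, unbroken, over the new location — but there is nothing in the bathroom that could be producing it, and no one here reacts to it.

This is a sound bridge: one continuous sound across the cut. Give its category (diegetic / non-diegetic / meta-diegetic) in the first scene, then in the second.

Scene one: a karaoke machine is an on-screen source and Ozan reacts to it → diegetic.
Scene two: there is no source in the bathroom and no one hears it — it's now underscore → non-diegetic.

diegetic, non-diegetic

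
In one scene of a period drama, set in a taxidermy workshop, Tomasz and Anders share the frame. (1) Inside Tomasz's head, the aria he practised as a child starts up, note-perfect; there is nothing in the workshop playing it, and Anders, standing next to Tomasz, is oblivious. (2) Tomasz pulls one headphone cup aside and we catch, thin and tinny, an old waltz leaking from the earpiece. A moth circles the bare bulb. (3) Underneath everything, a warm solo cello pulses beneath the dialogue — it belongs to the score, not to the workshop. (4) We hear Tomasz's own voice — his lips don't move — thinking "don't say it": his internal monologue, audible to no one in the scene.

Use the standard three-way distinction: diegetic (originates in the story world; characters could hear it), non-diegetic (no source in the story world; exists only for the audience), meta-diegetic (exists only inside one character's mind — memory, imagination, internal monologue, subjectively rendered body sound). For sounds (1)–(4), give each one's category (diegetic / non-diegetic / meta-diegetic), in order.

meta-diegetic, diegetic, non-diegetic, meta-diegetic

(1) is meta-diegetic: remembered music, private to Tomasz — Anders is oblivious because it isn't in the room.
(2) is diegetic: it's leaking from a physical pair of headphones in the scene.
(3) is non-diegetic: score with no on-screen or off-screen source; it exists for the audience alone.
(4) it's Tomasz's unspoken thought, heard only by the audience via his subjectivity → meta-diegetic.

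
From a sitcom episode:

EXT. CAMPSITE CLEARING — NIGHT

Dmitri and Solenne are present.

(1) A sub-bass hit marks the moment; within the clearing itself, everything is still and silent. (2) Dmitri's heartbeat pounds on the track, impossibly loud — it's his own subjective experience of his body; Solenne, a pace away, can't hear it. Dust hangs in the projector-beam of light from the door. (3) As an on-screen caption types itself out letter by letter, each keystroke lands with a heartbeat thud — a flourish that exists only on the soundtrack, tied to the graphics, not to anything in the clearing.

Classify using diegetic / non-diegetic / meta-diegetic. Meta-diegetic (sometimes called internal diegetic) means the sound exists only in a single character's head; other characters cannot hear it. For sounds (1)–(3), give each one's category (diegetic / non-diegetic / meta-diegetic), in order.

(1) it's a sound-design accent with no in-world source; no one in the scene can hear it → non-diegetic.
(2) point-of-audition from inside Dmitri's body; not a sound in the room → meta-diegetic.
(3) the caption isn't part of the story world, so neither is the sound tied to it → non-diegetic.

non-diegetic, meta-diegetic, non-diegetic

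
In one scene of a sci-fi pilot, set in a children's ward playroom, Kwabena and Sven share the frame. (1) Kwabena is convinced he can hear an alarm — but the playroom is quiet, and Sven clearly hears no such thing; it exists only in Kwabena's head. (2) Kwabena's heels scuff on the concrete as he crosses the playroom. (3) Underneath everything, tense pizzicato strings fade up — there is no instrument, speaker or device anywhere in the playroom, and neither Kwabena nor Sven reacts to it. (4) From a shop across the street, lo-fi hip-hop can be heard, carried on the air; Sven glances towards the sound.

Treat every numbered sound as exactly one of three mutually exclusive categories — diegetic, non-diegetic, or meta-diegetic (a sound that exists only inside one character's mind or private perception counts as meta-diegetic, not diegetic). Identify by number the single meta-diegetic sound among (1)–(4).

Sound (1): the sound is imagined by Kwabena; nothing in the story world is producing it and Sven can't hear it, so meta-diegetic.
Sound (2): it's the physical sound of Kwabena moving in the space, so diegetic.
(3) score with no on-screen or off-screen source; it exists for the audience alone → non-diegetic.
(4) it's coming from a shop across the street — a location within the story world — and Sven reacts → diegetic.
Only (1) is meta-diegetic.

1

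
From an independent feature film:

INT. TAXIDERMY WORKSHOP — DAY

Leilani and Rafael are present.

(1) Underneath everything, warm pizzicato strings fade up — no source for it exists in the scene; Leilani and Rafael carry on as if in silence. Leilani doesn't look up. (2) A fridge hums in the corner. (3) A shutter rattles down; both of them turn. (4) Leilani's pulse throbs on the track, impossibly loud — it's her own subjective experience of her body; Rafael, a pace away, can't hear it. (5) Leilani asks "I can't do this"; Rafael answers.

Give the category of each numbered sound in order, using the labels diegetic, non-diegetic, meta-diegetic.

non-diegetic, diegetic, diegetic, meta-diegetic, diegetic

(1) is non-diegetic: nothing in the workshop produces it and the characters don't hear it — pure soundtrack.
Sound (2): a fridge is part of the location's real environment, so diegetic.
(3) is diegetic: a shutter is a real object/event in the scene's world.
(4) it's Leilani's internal bodily sensation rendered as sound; only Leilani 'hears' it → meta-diegetic.
Sound (5): on-screen dialogue — Leilani speaks and Rafael is there to hear, so diegetic.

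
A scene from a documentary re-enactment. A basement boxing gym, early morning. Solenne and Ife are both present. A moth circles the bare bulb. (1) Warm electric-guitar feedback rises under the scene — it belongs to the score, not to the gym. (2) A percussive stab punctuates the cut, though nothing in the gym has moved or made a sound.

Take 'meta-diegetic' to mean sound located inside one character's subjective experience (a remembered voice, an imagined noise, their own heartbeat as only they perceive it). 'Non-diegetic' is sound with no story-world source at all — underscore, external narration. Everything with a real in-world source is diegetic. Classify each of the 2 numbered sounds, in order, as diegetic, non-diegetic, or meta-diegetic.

(1) nothing in the gym produces it and the characters don't hear it — pure soundtrack → non-diegetic.
Sound (2): it's a sound-design accent with no in-world source; no one in the scene can hear it, so non-diegetic.

non-diegetic, non-diegetic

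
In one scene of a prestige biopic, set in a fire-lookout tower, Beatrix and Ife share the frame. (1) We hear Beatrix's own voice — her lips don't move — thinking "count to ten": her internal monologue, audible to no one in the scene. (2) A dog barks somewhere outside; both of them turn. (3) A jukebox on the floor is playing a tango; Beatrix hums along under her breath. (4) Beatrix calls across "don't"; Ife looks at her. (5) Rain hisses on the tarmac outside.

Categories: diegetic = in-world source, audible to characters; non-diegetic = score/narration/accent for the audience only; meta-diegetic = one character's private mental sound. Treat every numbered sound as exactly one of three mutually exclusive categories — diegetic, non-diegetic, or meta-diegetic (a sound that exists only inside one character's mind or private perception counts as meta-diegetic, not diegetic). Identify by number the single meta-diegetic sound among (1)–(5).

1

(1) is meta-diegetic: it's Beatrix's unspoken thought, heard only by the audience via her subjectivity.
(2) is diegetic: an in-world source (a dog); characters could hear it.
(3) is diegetic: source music from a jukebox, which exists in the story world.
(4) spoken by a character present in the story world → diegetic.
(5) is diegetic: ambient/room sound belonging to the story's physical space.
Only (1) is meta-diegetic.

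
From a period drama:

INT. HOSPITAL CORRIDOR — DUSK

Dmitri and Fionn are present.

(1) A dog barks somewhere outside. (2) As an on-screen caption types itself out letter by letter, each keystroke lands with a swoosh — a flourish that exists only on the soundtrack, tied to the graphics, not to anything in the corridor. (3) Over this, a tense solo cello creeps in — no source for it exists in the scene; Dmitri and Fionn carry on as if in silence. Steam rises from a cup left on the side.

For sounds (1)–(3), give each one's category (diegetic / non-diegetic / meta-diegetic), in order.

(1) is diegetic: the sound comes from a dog physically present in the location.
Sound (2): sound married to a title/caption — outside the diegesis by definition, so non-diegetic.
(3) is non-diegetic: score with no on-screen or off-screen source; it exists for the audience alone.

diegetic, non-diegetic, non-diegetic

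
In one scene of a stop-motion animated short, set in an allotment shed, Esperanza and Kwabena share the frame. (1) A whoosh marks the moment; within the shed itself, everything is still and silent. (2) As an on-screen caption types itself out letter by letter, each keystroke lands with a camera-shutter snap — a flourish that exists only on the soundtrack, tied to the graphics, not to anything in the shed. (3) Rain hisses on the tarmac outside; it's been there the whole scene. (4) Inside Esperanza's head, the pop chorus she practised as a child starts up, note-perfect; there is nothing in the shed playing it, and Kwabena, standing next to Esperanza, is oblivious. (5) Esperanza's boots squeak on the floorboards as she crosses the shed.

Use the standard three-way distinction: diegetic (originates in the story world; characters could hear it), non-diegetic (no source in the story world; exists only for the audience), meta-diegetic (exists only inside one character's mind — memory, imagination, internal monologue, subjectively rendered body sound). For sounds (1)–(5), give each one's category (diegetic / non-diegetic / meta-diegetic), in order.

Sound (1): it's a sound-design accent with no in-world source; no one in the scene can hear it, so non-diegetic.
Sound (2): it accompanies on-screen graphics, not anything inside the story world, so non-diegetic.
Sound (3): it's the actual ambient sound of the location, so diegetic.
(4) remembered music, private to Esperanza — Kwabena is oblivious because it isn't in the room → meta-diegetic.
Sound (5): a character's body making contact with the set — an in-world sound, so diegetic.

non-diegetic, non-diegetic, diegetic, meta-diegetic, diegetic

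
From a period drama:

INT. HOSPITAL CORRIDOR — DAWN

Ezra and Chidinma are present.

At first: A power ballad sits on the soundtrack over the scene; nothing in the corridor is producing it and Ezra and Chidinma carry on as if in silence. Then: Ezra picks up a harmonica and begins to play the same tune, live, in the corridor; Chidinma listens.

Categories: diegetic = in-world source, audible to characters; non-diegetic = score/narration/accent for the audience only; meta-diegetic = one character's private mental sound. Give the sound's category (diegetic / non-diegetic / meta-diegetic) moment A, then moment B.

non-diegetic, diegetic

Moment A: no in-world source exists and no character can hear it — underscore → non-diegetic.
Moment B: a harmonica is now a real source in the story world and the characters hear it → diegetic.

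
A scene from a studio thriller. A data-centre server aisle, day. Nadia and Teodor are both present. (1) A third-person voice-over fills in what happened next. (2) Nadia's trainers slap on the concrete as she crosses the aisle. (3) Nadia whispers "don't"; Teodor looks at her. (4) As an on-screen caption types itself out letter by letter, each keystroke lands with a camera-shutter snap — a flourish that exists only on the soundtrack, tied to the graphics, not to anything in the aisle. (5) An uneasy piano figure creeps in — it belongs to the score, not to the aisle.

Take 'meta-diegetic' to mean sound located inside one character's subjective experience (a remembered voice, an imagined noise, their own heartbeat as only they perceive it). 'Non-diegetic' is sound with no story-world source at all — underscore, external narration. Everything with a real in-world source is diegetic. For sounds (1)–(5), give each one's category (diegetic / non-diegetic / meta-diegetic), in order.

Sound (1): commentary laid over the scene from outside the fiction, so non-diegetic.
(2) a character's body making contact with the set — an in-world sound → diegetic.
(3) on-screen dialogue — Nadia speaks and Teodor is there to hear → diegetic.
(4) it accompanies on-screen graphics, not anything inside the story world → non-diegetic.
Sound (5): it has no source in the story world and no character can hear it — it's underscore, so non-diegetic.

non-diegetic, diegetic, diegetic, non-diegetic, non-diegetic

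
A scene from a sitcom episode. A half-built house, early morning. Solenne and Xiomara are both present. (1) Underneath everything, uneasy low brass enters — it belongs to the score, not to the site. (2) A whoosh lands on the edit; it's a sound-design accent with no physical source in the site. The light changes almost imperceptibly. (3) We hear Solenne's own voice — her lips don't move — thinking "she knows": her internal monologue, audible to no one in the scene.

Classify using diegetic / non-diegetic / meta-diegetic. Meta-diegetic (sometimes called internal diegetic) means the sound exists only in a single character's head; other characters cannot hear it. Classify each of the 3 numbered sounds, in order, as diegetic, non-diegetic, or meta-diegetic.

(1) score with no on-screen or off-screen source; it exists for the audience alone → non-diegetic.
(2) it's a sound-design accent with no in-world source; no one in the scene can hear it → non-diegetic.
(3) internal monologue — inside Solenne's mind, not spoken into the scene → meta-diegetic.

non-diegetic, non-diegetic, meta-diegetic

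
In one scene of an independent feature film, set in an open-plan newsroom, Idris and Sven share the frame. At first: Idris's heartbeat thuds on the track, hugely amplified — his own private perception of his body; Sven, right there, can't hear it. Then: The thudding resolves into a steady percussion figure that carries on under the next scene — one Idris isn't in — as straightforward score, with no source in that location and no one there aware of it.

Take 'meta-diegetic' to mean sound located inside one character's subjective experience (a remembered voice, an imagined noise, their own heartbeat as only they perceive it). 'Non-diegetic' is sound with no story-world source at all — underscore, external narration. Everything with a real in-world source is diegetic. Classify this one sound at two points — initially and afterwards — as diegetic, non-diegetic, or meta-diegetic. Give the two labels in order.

Initially: it's Idris's subjective body sound, inaudible to Sven → meta-diegetic.
Afterwards: detached from Idris and playing as sourceless score over a scene he isn't in — for the audience only → non-diegetic.

meta-diegetic, non-diegetic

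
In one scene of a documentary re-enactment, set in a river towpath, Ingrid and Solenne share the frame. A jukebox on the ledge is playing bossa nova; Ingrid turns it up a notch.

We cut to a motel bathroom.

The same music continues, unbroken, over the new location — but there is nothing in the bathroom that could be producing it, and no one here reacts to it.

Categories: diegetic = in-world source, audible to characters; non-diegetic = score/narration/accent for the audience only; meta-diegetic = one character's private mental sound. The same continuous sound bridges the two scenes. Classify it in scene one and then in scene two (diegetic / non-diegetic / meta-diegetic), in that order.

Scene one: a jukebox is an on-screen source and Ingrid reacts to it → diegetic.
Scene two: there is no source in the bathroom and no one hears it — it's now underscore → non-diegetic.

diegetic, non-diegetic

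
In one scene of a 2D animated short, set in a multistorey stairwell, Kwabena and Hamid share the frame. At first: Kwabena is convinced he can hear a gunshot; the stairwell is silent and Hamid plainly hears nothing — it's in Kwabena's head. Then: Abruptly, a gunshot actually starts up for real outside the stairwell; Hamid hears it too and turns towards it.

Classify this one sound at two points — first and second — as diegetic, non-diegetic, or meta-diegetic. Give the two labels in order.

meta-diegetic, diegetic

First: only Kwabena 'hears' it — imagined, in his mind → meta-diegetic.
Second: now there's a real external source and Hamid hears it too — in the story world → diegetic.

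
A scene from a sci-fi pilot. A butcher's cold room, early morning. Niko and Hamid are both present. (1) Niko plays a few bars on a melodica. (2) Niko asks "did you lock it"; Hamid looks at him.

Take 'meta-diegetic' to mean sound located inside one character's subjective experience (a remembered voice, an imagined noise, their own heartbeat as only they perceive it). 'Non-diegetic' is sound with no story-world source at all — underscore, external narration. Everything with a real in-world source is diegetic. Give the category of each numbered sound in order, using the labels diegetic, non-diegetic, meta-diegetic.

Sound (1): the instrument and the performer are both in the scene, so diegetic.
(2) spoken by a character present in the story world → diegetic.

diegetic, diegetic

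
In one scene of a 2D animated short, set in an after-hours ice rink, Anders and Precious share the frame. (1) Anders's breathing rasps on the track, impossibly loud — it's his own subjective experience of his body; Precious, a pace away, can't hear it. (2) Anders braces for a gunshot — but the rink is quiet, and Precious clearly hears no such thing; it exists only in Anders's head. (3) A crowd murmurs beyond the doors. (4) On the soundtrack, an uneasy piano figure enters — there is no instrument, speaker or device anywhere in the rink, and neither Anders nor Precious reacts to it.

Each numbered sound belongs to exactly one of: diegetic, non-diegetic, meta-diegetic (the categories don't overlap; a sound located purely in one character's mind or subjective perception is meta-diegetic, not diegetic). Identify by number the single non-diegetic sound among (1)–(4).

Sound (1): point-of-audition from inside Anders's body; not a sound in the room, so meta-diegetic.
Sound (2): the sound is imagined by Anders; nothing in the story world is producing it and Precious can't hear it, so meta-diegetic.
Sound (3): ambient/room sound belonging to the story's physical space, so diegetic.
(4) score with no on-screen or off-screen source; it exists for the audience alone → non-diegetic.
Only (4) is non-diegetic.

4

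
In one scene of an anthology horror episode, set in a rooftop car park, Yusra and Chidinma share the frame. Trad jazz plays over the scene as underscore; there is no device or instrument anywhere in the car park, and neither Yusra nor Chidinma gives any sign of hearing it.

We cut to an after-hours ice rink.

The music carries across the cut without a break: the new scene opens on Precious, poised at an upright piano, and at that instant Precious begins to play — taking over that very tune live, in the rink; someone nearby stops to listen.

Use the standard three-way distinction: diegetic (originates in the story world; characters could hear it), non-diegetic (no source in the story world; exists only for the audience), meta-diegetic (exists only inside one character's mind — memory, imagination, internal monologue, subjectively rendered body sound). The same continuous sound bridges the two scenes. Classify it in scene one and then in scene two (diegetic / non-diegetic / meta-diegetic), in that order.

non-diegetic, diegetic

Scene one: there's no in-world source anywhere and no character hears it — underscore for the audience only → non-diegetic.
Scene two: from the moment Precious starts playing, the tune is being performed on an upright piano inside the story world and another character hears it → diegetic.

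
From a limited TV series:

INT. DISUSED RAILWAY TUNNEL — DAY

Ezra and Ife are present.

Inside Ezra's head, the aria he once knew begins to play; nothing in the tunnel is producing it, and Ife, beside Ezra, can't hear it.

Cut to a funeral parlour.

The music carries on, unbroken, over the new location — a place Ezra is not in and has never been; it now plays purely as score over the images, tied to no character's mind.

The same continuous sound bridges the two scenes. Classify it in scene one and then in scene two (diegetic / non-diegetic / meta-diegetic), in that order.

Scene one: the music exists only inside Ezra's mind; Ife can't hear it → meta-diegetic.
Scene two: it's detached from Ezra entirely and plays over unrelated images with no in-world source — conventional underscore → non-diegetic.

meta-diegetic, non-diegetic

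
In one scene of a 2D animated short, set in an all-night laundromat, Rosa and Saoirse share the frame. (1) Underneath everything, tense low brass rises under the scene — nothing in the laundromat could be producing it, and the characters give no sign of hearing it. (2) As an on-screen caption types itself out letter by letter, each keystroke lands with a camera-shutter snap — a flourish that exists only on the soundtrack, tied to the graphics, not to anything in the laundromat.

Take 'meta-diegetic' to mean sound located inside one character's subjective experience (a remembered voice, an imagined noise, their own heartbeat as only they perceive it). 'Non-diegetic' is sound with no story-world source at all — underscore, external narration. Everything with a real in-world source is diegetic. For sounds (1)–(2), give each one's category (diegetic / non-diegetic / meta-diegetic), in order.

non-diegetic, non-diegetic

(1) is non-diegetic: it has no source in the story world and no character can hear it — it's underscore.
(2) is non-diegetic: sound married to a title/caption — outside the diegesis by definition.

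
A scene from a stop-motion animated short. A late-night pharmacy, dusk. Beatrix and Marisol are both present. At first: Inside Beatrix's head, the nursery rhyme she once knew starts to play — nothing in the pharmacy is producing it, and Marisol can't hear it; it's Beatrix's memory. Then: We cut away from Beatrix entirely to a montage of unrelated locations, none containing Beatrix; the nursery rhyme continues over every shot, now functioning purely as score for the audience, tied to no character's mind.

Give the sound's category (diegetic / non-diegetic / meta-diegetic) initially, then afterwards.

Initially: the music lives inside Beatrix's mind alone; Marisol can't hear it → meta-diegetic.
Afterwards: once it plays over shots Beatrix isn't in, detached from any character's subjectivity, it's conventional underscore → non-diegetic.

meta-diegetic, non-diegetic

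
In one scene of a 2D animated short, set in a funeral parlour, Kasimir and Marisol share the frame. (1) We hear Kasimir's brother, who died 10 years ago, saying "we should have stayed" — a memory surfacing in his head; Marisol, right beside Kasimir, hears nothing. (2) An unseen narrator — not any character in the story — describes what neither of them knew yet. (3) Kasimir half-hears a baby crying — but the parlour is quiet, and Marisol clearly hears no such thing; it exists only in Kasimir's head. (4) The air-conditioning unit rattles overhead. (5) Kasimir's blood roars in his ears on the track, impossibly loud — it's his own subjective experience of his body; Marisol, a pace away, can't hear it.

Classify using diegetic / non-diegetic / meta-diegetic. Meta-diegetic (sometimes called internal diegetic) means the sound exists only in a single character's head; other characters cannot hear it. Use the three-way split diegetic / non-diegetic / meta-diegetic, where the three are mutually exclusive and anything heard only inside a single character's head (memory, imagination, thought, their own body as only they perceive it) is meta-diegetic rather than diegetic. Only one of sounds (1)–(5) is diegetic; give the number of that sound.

4

(1) is meta-diegetic: it's Kasimir's recollection rendered as sound; the other character can't hear it.
(2) commentary laid over the scene from outside the fiction → non-diegetic.
(3) is meta-diegetic: subjective to Kasimir: the parlour is silent and Marisol hears nothing.
Sound (4): it's the actual ambient sound of the location, so diegetic.
Sound (5): a subjective body sound — Kasimir's private perception, inaudible to Marisol, so meta-diegetic.
Only (4) is diegetic.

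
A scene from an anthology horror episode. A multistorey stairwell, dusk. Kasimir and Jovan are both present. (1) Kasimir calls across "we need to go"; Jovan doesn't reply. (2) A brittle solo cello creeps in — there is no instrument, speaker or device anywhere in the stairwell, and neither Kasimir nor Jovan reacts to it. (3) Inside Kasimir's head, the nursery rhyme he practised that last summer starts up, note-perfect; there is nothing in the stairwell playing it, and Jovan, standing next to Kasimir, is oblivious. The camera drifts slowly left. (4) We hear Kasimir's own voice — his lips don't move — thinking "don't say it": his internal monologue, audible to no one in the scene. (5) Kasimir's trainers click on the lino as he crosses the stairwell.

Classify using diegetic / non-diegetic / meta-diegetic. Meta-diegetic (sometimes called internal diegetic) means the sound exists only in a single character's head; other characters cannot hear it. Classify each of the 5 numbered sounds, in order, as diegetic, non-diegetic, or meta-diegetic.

Sound (1): spoken by a character present in the story world, so diegetic.
Sound (2): it has no source in the story world and no character can hear it — it's underscore, so non-diegetic.
Sound (3): it lives in Kasimir's subjectivity, not in the stairwell, so meta-diegetic.
Sound (4): Kasimir's thought-voice: a private mental sound no other character can hear, so meta-diegetic.
Sound (5): a character's body making contact with the set — an in-world sound, so diegetic.

diegetic, non-diegetic, meta-diegetic, meta-diegetic, diegetic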